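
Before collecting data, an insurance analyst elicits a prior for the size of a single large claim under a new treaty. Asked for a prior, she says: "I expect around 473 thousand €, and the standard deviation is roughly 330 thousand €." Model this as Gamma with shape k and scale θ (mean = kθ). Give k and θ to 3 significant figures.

k ≈ 2.05, θ ≈ 230

For Gamma(k, scale θ): mean = kθ, variance = kθ², so CV = 1/√k.
CV = SD/mean = 330/473 = 0.6977, hence k = 1/CV² = 2.05.
Then θ = mean/k = 473/2.05 = 230.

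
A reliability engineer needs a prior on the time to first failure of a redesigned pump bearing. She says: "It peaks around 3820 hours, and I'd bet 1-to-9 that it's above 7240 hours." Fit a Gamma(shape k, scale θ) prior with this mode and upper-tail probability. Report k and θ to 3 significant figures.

Gamma(k,θ) with k>1 has mode (k−1)θ, so θ = 3820/(k−1).
Need P(X < 7240) = 0.9 with θ tied to k this way. Start at k = 2, θ = 3820: P(X<7240) ≈ 0.565.
Too low — raise k to concentrate. Iterating converges to k ≈ 5.68.
Then θ = 3820/(5.68−1) ≈ 817.

k ≈ 5.68, θ ≈ 817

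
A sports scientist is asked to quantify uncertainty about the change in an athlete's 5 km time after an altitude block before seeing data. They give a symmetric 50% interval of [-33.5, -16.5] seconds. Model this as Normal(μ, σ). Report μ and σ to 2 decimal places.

A symmetric 50% interval runs μ ± z·σ with z = 0.6745.
Half-width = 8.5, so σ = 8.5/0.6745 = 12.60.
μ is the interval midpoint, -25.00.

μ = -25.00, σ = 12.60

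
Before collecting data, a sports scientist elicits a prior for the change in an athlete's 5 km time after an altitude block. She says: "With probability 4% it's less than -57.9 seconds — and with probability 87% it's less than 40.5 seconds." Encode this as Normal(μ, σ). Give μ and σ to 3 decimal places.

The p-quantile of Normal(μ,σ) is μ + z_p·σ, with z_{0.04} = -1.751 and z_{0.87} = 1.126.
Eliminate σ: μ = (z₂·x₁ − z₁·x₂)/(z₂ − z₁) = (1.126·-57.9 − (-1.751)·40.5)/2.877 = 1.976.
Then σ = (x₂ − x₁)/(z₂ − z₁) = (40.5 − -57.9)/2.877 = 34.201.

μ = 1.976, σ = 34.201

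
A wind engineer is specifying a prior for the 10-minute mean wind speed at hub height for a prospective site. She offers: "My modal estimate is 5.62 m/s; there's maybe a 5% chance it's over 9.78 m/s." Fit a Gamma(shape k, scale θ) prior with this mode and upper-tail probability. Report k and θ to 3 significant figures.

Gamma(k,θ) with k>1 has mode (k−1)θ, so θ = 5.62/(k−1).
Need P(X < 9.78) = 0.95 with θ tied to k this way. Start at k = 2, θ = 5.62: P(X<9.78) ≈ 0.519.
Too low — raise k to concentrate. Iterating converges to k ≈ 10.1.
Then θ = 5.62/(10.1−1) ≈ 0.618.

k ≈ 10.1, θ ≈ 0.618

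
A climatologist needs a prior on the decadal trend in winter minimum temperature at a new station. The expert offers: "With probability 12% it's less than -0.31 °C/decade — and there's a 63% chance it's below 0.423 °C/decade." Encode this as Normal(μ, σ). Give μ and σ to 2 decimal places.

μ = 0.26, σ = 0.49

For Normal(μ,σ), the p-quantile is μ + z_p·σ. Here z_{0.12} = -1.175, z_{0.63} = 0.3319.
So -0.31 = μ − 1.175σ and 0.423 = μ + 0.3319σ.
Subtracting: σ = (0.423 − -0.31)/(0.3319 − (-1.175)) = 0.49.
Then μ = -0.31 − (-1.175)·0.49 = 0.26.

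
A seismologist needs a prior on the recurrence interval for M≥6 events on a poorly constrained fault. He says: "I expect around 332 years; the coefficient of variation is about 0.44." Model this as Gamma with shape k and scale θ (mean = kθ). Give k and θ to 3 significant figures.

k ≈ 5.17, θ ≈ 64.3

For Gamma(k, scale θ): mean = kθ, variance = kθ², so CV = 1/√k.
CV = 0.44, hence k = 1/CV² = 5.17.
Then θ = mean/k = 332/5.17 = 64.3.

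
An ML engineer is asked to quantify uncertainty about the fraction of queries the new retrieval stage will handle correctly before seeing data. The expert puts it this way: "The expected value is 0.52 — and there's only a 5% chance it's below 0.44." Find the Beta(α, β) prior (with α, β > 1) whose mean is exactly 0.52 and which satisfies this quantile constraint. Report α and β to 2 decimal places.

α ≈ 54.72, β ≈ 50.51

With mean 0.52 fixed, write α = 0.52s, β = 0.48s where s = α+β.
Need P(θ < 0.44) = 0.05 under Beta(0.52s, 0.48s). Normal approximation: (q−m)/√(m(1−m)/s) ≈ z_{0.05} = -1.64, so s ≈ 0.52·0.48·(-1.64)²/(0.44−0.52)² = 105.5.
At s = 105.5: P(θ<0.44) ≈ 0.050. Adjusting to match 0.05 gives s ≈ 105.23.
So α = 0.52·105.23 ≈ 54.72, β = 0.48·105.23 ≈ 50.51.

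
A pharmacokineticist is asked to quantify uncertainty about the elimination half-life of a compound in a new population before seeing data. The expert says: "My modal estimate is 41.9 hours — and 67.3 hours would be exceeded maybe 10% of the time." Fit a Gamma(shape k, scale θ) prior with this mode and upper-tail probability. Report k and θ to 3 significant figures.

Gamma(k,θ) with k>1 has mode (k−1)θ, so θ = 41.9/(k−1).
Need P(X < 67.3) = 0.9 with θ tied to k this way. Start at k = 2, θ = 41.9: P(X<67.3) ≈ 0.477.
Too low — raise k to concentrate. Iterating converges to k ≈ 9.37.
Then θ = 41.9/(9.37−1) ≈ 5.01.

k ≈ 9.37, θ ≈ 5.01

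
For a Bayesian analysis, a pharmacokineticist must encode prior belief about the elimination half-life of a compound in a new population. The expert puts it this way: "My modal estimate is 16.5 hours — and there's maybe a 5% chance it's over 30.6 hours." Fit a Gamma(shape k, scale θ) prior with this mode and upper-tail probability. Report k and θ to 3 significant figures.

Gamma(k,θ) with k>1 has mode (k−1)θ, so θ = 16.5/(k−1).
Need P(X < 30.6) = 0.95 with θ tied to k this way. Start at k = 2, θ = 16.5: P(X<30.6) ≈ 0.553.
Too low — raise k to concentrate. Iterating converges to k ≈ 8.3.
Then θ = 16.5/(8.3−1) ≈ 2.26.

k ≈ 8.3, θ ≈ 2.26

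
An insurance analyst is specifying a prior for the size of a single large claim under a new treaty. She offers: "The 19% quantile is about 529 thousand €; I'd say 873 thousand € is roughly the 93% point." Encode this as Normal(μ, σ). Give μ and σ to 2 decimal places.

μ = 657.31, σ = 146.15

For Normal(μ,σ), the p-quantile is μ + z_p·σ. Here z_{0.19} = -0.8779, z_{0.93} = 1.476.
So 529 = μ − 0.8779σ and 873 = μ + 1.476σ.
Subtracting: σ = (873 − 529)/(1.476 − (-0.8779)) = 146.15.
Then μ = 529 − (-0.8779)·146.15 = 657.31.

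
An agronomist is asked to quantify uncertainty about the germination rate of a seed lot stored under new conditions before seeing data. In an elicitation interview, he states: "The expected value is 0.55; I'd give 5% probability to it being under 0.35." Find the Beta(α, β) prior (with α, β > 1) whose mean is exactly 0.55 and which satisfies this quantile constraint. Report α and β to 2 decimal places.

α ≈ 9.04, β ≈ 7.40

With mean 0.55 fixed, write α = 0.55s, β = 0.45s where s = α+β.
Need P(θ < 0.35) = 0.05 under Beta(0.55s, 0.45s). Normal approximation: (q−m)/√(m(1−m)/s) ≈ z_{0.05} = -1.64, so s ≈ 0.55·0.45·(-1.64)²/(0.35−0.55)² = 16.7.
At s = 16.7: P(θ<0.35) ≈ 0.048. Adjusting to match 0.05 gives s ≈ 16.44.
So α = 0.55·16.44 ≈ 9.04, β = 0.45·16.44 ≈ 7.40.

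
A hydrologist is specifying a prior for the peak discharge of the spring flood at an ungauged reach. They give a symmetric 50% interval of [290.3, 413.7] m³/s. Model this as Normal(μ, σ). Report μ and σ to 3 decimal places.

μ = 352.000, σ = 91.477

A symmetric 50% interval runs μ ± z·σ with z = 0.6745.
Half-width = 61.7, so σ = 61.7/0.6745 = 91.477.
μ is the interval midpoint, 352.000.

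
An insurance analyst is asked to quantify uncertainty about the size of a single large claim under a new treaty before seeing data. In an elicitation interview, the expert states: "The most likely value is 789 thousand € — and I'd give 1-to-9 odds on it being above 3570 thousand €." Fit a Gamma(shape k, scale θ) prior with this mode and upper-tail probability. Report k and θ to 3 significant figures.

k ≈ 1.79, θ ≈ 999

Gamma(k,θ) with k>1 has mode (k−1)θ, so θ = 789/(k−1).
Need P(X < 3570) = 0.9 with θ tied to k this way. Start at k = 2, θ = 789: P(X<3570) ≈ 0.940.
Too high — lower k to spread out. Iterating converges to k ≈ 1.79.
Then θ = 789/(1.79−1) ≈ 999.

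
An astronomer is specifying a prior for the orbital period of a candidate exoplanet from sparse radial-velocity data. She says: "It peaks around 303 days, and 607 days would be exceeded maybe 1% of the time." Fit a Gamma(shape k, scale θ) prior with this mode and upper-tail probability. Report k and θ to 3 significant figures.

k ≈ 11.2, θ ≈ 29.8

Gamma(k,θ) with k>1 has mode (k−1)θ, so θ = 303/(k−1).
Need P(X < 607) = 0.99 with θ tied to k this way. Start at k = 2, θ = 303: P(X<607) ≈ 0.595.
Too low — raise k to concentrate. Iterating converges to k ≈ 11.2.
Then θ = 303/(11.2−1) ≈ 29.8.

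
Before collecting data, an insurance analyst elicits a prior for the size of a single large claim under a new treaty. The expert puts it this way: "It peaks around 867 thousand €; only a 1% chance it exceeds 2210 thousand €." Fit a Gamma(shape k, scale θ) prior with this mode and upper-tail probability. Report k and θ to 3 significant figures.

k ≈ 6.34, θ ≈ 162

Gamma(k,θ) with k>1 has mode (k−1)θ, so θ = 867/(k−1).
Need P(X < 2210) = 0.99 with θ tied to k this way. Start at k = 2, θ = 867: P(X<2210) ≈ 0.723.
Too low — raise k to concentrate. Iterating converges to k ≈ 6.34.
Then θ = 867/(6.34−1) ≈ 162.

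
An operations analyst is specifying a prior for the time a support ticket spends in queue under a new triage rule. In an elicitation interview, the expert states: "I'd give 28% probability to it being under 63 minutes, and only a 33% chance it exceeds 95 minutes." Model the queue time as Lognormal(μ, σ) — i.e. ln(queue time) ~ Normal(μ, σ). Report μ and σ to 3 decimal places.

If T ~ Lognormal(μ,σ) then ln T ~ Normal(μ,σ), so the p-quantile of ln T is μ + z_p·σ.
ln(63) = 4.143 and ln(95) = 4.554; z_{0.28} = -0.5828, z_{0.67} = 0.4399.
σ = (4.554 − 4.143)/(0.4399 − (-0.5828)) = 0.402.
μ = 4.143 − (-0.5828)·0.402 = 4.377.

μ ≈ 4.377, σ ≈ 0.402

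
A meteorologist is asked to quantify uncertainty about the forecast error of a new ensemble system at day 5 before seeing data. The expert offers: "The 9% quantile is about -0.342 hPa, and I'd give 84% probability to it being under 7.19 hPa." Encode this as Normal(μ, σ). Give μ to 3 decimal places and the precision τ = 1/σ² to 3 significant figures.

μ = 3.982, τ = 0.0961

For Normal(μ,σ), the p-quantile is μ + z_p·σ. Here z_{0.09} = -1.341, z_{0.84} = 0.9945.
So -0.342 = μ − 1.341σ and 7.19 = μ + 0.9945σ.
Subtracting: σ = (7.19 − -0.342)/(0.9945 − (-1.341)) = 3.225.
Then μ = -0.342 − (-1.341)·3.225 = 3.982.
Precision τ = 1/σ² = 1/3.225² = 0.0961.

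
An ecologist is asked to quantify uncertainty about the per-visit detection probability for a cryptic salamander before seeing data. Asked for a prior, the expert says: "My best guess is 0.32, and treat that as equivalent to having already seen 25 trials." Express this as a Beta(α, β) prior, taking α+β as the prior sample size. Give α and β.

α = 8, β = 17

Under the effective-sample-size interpretation, Beta(α, β) has prior mean α/(α+β) and prior sample size α+β.
So α+β = 25 and α/(α+β) = 0.32, giving α = 0.32·25 = 8 and β = 25 − 8 = 17.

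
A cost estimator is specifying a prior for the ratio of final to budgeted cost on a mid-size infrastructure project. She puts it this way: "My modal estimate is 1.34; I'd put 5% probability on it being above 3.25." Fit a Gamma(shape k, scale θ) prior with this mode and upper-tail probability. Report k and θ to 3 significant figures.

k ≈ 4.47, θ ≈ 0.386

Gamma(k,θ) with k>1 has mode (k−1)θ, so θ = 1.34/(k−1).
Need P(X < 3.25) = 0.95 with θ tied to k this way. Start at k = 2, θ = 1.34: P(X<3.25) ≈ 0.697.
Too low — raise k to concentrate. Iterating converges to k ≈ 4.47.
Then θ = 1.34/(4.47−1) ≈ 0.386.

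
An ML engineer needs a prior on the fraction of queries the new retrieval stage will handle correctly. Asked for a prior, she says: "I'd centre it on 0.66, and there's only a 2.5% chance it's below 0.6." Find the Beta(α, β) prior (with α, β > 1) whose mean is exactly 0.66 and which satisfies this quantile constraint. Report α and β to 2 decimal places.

α ≈ 163.68, β ≈ 84.32

With mean 0.66 fixed, write α = 0.66s, β = 0.34s where s = α+β.
Need P(θ < 0.6) = 0.025 under Beta(0.66s, 0.34s). Normal approximation: (q−m)/√(m(1−m)/s) ≈ z_{0.025} = -1.96, so s ≈ 0.66·0.34·(-1.96)²/(0.6−0.66)² = 239.5.
At s = 239.5: P(θ<0.6) ≈ 0.027. Adjusting to match 0.025 gives s ≈ 248.01.
So α = 0.66·248.01 ≈ 163.68, β = 0.34·248.01 ≈ 84.32.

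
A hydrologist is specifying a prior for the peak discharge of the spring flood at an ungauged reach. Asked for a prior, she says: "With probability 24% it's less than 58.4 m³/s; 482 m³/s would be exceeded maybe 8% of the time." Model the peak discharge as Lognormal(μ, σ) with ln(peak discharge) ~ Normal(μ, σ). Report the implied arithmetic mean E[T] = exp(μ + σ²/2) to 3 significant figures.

If T ~ Lognormal(μ,σ) then ln T ~ Normal(μ,σ), so the p-quantile of ln T is μ + z_p·σ.
ln(58.4) = 4.067 and ln(482) = 6.178; z_{0.24} = -0.7063, z_{0.92} = 1.405.
σ = (6.178 − 4.067)/(1.405 − (-0.7063)) = 1.000.
μ = 4.067 − (-0.7063)·1.000 = 4.773.
E[T] = exp(μ + σ²/2) = exp(4.773 + 0.4996) = 195 m³/s.

E[T] ≈ 195 m³/s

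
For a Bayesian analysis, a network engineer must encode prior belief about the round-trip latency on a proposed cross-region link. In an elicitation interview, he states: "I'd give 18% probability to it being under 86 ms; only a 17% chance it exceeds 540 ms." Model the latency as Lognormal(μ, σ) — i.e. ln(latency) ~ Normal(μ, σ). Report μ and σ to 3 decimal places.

μ ≈ 5.354, σ ≈ 0.983

If T ~ Lognormal(μ,σ) then ln T ~ Normal(μ,σ), so the p-quantile of ln T is μ + z_p·σ.
ln(86) = 4.454 and ln(540) = 6.292; z_{0.18} = -0.9154, z_{0.83} = 0.9542.
σ = (6.292 − 4.454)/(0.9542 − (-0.9154)) = 0.983.
μ = 4.454 − (-0.9154)·0.983 = 5.354.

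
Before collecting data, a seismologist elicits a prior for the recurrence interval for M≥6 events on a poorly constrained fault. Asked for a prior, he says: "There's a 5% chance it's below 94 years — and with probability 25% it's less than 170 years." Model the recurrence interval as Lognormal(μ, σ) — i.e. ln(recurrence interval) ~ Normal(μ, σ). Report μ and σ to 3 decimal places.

If T ~ Lognormal(μ,σ) then ln T ~ Normal(μ,σ), so the p-quantile of ln T is μ + z_p·σ.
ln(94) = 4.543 and ln(170) = 5.136; z_{0.05} = -1.645, z_{0.25} = -0.6745.
σ = (5.136 − 4.543)/(-0.6745 − (-1.645)) = 0.611.
μ = 4.543 − (-1.645)·0.611 = 5.548.

μ ≈ 5.548, σ ≈ 0.611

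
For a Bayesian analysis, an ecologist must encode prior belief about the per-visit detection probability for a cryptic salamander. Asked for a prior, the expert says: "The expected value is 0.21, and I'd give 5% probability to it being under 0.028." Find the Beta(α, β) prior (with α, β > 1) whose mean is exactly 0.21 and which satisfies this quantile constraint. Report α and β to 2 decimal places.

α ≈ 1.45, β ≈ 5.46

With mean 0.21 fixed, write α = 0.21s, β = 0.79s where s = α+β.
Need P(θ < 0.028) = 0.05 under Beta(0.21s, 0.79s). Normal approximation: (q−m)/√(m(1−m)/s) ≈ z_{0.05} = -1.64, so s ≈ 0.21·0.79·(-1.64)²/(0.028−0.21)² = 13.6.
At s = 13.6: P(θ<0.028) ≈ 0.007. Adjusting to match 0.05 gives s ≈ 6.92.
So α = 0.21·6.92 ≈ 1.45, β = 0.79·6.92 ≈ 5.46.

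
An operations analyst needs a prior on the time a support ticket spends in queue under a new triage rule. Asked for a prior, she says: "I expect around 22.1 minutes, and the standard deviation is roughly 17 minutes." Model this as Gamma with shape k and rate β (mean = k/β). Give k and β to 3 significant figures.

For Gamma(k, rate β): mean = k/β, variance = k/β², so CV = 1/√k.
CV = SD/mean = 17/22.1 = 0.7692, hence k = 1/CV² = 1.69.
Then β = k/mean = 1.69/22.1 = 0.0765.

k ≈ 1.69, β ≈ 0.0765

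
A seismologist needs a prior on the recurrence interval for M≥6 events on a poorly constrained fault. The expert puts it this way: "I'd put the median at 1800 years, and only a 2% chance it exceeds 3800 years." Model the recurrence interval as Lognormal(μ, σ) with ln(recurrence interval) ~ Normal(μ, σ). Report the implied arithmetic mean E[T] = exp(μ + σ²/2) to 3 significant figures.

E[T] ≈ 1920 years

If T ~ Lognormal(μ,σ) then ln T ~ Normal(μ,σ), so the p-quantile of ln T is μ + z_p·σ.
ln(1800) = 7.496 and ln(3800) = 8.243; z_{0.5} = 0, z_{0.98} = 2.054.
σ = (8.243 − 7.496)/(2.054 − (0)) = 0.364.
μ = 7.496 − (0)·0.364 = 7.496.
E[T] = exp(μ + σ²/2) = exp(7.496 + 0.0662) = 1920 years.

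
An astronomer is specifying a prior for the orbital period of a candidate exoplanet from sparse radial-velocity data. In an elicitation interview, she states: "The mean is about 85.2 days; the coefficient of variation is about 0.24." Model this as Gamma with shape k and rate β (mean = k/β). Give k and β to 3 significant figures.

For Gamma(k, rate β): mean = k/β, variance = k/β², so CV = 1/√k.
CV = 0.24, hence k = 1/CV² = 17.4.
Then β = k/mean = 17.4/85.2 = 0.204.

k ≈ 17.4, β ≈ 0.204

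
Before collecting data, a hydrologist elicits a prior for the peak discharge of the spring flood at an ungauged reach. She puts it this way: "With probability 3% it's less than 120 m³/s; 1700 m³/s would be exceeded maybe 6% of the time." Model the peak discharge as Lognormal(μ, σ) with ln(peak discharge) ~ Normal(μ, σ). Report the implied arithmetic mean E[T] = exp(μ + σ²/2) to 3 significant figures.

E[T] ≈ 690 m³/s

If T ~ Lognormal(μ,σ) then ln T ~ Normal(μ,σ), so the p-quantile of ln T is μ + z_p·σ.
ln(120) = 4.787 and ln(1700) = 7.438; z_{0.03} = -1.881, z_{0.94} = 1.555.
σ = (7.438 − 4.787)/(1.555 − (-1.881)) = 0.772.
μ = 4.787 − (-1.881)·0.772 = 6.239.
E[T] = exp(μ + σ²/2) = exp(6.239 + 0.2977) = 690 m³/s.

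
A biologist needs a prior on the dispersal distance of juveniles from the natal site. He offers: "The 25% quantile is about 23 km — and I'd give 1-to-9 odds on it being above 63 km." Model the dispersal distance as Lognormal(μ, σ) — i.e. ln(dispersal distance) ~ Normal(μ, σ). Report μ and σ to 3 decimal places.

If T ~ Lognormal(μ,σ) then ln T ~ Normal(μ,σ), so the p-quantile of ln T is μ + z_p·σ.
ln(23) = 3.135 and ln(63) = 4.143; z_{0.25} = -0.6745, z_{0.9} = 1.282.
σ = (4.143 − 3.135)/(1.282 − (-0.6745)) = 0.515.
μ = 3.135 − (-0.6745)·0.515 = 3.483.

μ ≈ 3.483, σ ≈ 0.515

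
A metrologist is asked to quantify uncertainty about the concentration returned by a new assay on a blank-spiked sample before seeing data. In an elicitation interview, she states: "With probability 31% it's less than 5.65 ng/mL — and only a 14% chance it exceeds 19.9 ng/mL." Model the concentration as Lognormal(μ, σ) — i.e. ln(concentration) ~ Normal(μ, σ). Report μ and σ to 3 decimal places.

μ ≈ 2.128, σ ≈ 0.799

If T ~ Lognormal(μ,σ) then ln T ~ Normal(μ,σ), so the p-quantile of ln T is μ + z_p·σ.
ln(5.65) = 1.732 and ln(19.9) = 2.991; z_{0.31} = -0.4959, z_{0.86} = 1.08.
σ = (2.991 − 1.732)/(1.08 − (-0.4959)) = 0.799.
μ = 1.732 − (-0.4959)·0.799 = 2.128.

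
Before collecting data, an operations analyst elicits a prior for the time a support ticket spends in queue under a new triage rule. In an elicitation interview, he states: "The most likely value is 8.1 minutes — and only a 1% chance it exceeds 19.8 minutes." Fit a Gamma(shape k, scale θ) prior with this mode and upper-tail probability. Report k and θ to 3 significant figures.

k ≈ 6.9, θ ≈ 1.37

Gamma(k,θ) with k>1 has mode (k−1)θ, so θ = 8.1/(k−1).
Need P(X < 19.8) = 0.99 with θ tied to k this way. Start at k = 2, θ = 8.1: P(X<19.8) ≈ 0.701.
Too low — raise k to concentrate. Iterating converges to k ≈ 6.9.
Then θ = 8.1/(6.9−1) ≈ 1.37.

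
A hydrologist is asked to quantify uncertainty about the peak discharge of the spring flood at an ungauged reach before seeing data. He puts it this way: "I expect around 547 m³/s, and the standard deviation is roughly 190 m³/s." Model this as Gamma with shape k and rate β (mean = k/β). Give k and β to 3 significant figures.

For Gamma(k, rate β): mean = k/β, variance = k/β², so CV = 1/√k.
CV = SD/mean = 190/547 = 0.3473, hence k = 1/CV² = 8.29.
Then β = k/mean = 8.29/547 = 0.0152.

k ≈ 8.29, β ≈ 0.0152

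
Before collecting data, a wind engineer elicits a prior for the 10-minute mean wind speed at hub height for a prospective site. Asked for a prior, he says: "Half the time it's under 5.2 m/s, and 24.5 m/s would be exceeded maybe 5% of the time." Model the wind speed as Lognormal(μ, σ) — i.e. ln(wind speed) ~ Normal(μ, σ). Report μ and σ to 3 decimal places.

μ ≈ 1.649, σ ≈ 0.942

If T ~ Lognormal(μ,σ) then ln T ~ Normal(μ,σ), so the p-quantile of ln T is μ + z_p·σ.
ln(5.2) = 1.649 and ln(24.5) = 3.199; z_{0.5} = 0, z_{0.95} = 1.645.
σ = (3.199 − 1.649)/(1.645 − (0)) = 0.942.
μ = 1.649 − (0)·0.942 = 1.649.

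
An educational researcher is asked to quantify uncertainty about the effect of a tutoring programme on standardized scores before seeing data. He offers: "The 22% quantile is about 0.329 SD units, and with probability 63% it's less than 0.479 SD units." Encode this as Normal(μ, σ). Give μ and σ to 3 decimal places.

The p-quantile of Normal(μ,σ) is μ + z_p·σ, with z_{0.22} = -0.7722 and z_{0.63} = 0.3319.
Eliminate σ: μ = (z₂·x₁ − z₁·x₂)/(z₂ − z₁) = (0.3319·0.329 − (-0.7722)·0.479)/1.104 = 0.434.
Then σ = (x₂ − x₁)/(z₂ − z₁) = (0.479 − 0.329)/1.104 = 0.136.

μ = 0.434, σ = 0.136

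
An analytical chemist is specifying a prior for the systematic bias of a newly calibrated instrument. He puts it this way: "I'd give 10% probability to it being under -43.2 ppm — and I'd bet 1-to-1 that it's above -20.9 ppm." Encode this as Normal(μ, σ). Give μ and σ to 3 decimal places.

The p-quantile of Normal(μ,σ) is μ + z_p·σ, with z_{0.1} = -1.282 and z_{0.5} = 0.
Eliminate σ: μ = (z₂·x₁ − z₁·x₂)/(z₂ − z₁) = (0·-43.2 − (-1.282)·-20.9)/1.282 = -20.900.
Then σ = (x₂ − x₁)/(z₂ − z₁) = (-20.9 − -43.2)/1.282 = 17.401.

μ = -20.900, σ = 17.401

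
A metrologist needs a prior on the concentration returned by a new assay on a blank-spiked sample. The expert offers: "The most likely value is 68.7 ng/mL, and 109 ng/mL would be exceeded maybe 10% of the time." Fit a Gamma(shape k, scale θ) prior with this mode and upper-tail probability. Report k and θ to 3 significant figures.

k ≈ 9.81, θ ≈ 7.8

Gamma(k,θ) with k>1 has mode (k−1)θ, so θ = 68.7/(k−1).
Need P(X < 109) = 0.9 with θ tied to k this way. Start at k = 2, θ = 68.7: P(X<109) ≈ 0.471.
Too low — raise k to concentrate. Iterating converges to k ≈ 9.81.
Then θ = 68.7/(9.81−1) ≈ 7.8.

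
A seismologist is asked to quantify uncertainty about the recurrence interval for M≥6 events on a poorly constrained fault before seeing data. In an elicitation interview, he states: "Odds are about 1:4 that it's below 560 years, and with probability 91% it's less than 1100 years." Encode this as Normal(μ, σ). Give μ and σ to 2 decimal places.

μ = 768.25, σ = 247.44

For Normal(μ,σ), the p-quantile is μ + z_p·σ. Here z_{0.2} = -0.8416, z_{0.91} = 1.341.
So 560 = μ − 0.8416σ and 1100 = μ + 1.341σ.
Subtracting: σ = (1100 − 560)/(1.341 − (-0.8416)) = 247.44.
Then μ = 560 − (-0.8416)·247.44 = 768.25.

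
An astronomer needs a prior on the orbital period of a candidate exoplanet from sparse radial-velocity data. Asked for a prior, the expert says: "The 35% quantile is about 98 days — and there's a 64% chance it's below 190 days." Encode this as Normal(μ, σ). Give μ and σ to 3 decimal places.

The p-quantile of Normal(μ,σ) is μ + z_p·σ, with z_{0.35} = -0.3853 and z_{0.64} = 0.3585.
Eliminate σ: μ = (z₂·x₁ − z₁·x₂)/(z₂ − z₁) = (0.3585·98 − (-0.3853)·190)/0.7438 = 145.661.
Then σ = (x₂ − x₁)/(z₂ − z₁) = (190 − 98)/0.7438 = 123.693.

μ = 145.661, σ = 123.693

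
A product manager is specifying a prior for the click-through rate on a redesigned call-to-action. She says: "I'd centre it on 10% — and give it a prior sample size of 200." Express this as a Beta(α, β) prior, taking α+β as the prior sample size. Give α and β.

Under the effective-sample-size interpretation, Beta(α, β) has prior mean α/(α+β) and prior sample size α+β.
So α+β = 200 and α/(α+β) = 0.1, giving α = 0.1·200 = 20 and β = 200 − 20 = 180.

α = 20, β = 180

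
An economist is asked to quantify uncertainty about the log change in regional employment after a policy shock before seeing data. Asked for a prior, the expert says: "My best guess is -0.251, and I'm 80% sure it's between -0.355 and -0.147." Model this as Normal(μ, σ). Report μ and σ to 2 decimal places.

μ = -0.25, σ = 0.08

A symmetric 80% interval runs μ ± z·σ with z = 1.282.
Half-width = 0.104, so σ = 0.104/1.282 = 0.08.
μ is the stated best guess, -0.25.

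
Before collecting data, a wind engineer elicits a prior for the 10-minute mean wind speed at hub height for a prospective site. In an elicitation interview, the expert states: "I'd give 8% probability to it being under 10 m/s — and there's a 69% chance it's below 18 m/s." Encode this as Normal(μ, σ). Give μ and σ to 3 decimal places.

μ = 15.913, σ = 4.208

For Normal(μ,σ), the p-quantile is μ + z_p·σ. Here z_{0.08} = -1.405, z_{0.69} = 0.4959.
So 10 = μ − 1.405σ and 18 = μ + 0.4959σ.
Subtracting: σ = (18 − 10)/(0.4959 − (-1.405)) = 4.208.
Then μ = 10 − (-1.405)·4.208 = 15.913.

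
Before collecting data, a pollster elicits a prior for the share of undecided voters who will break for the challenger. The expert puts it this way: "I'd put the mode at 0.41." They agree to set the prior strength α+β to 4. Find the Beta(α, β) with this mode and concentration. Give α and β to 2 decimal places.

α = 1.82, β = 2.18

For α,β > 1 the Beta mode is (α−1)/(α+β−2). With α+β = 4, the mode is (α−1)/2.
Set (α−1)/2 = 0.41 → α = 1 + 0.41·2 = 1.82.
β = 4 − α = 2.18.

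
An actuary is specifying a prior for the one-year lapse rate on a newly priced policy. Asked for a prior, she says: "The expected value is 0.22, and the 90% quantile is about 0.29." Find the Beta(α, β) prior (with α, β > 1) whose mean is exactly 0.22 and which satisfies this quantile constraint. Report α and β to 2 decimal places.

With mean 0.22 fixed, write α = 0.22s, β = 0.78s where s = α+β.
Need P(θ < 0.29) = 0.9 under Beta(0.22s, 0.78s). Normal approximation: (q−m)/√(m(1−m)/s) ≈ z_{0.9} = 1.28, so s ≈ 0.22·0.78·(1.28)²/(0.29−0.22)² = 57.5.
At s = 57.5: P(θ<0.29) ≈ 0.895. Adjusting to match 0.9 gives s ≈ 60.14.
So α = 0.22·60.14 ≈ 13.23, β = 0.78·60.14 ≈ 46.91.

α ≈ 13.23, β ≈ 46.91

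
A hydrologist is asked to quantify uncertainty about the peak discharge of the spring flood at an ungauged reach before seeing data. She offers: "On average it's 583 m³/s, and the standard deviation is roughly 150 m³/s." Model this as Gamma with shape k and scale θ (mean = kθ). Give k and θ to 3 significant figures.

k ≈ 15.1, θ ≈ 38.6

For Gamma(k, scale θ): mean = kθ, variance = kθ², so CV = 1/√k.
CV = SD/mean = 150/583 = 0.2573, hence k = 1/CV² = 15.1.
Then θ = mean/k = 583/15.1 = 38.6.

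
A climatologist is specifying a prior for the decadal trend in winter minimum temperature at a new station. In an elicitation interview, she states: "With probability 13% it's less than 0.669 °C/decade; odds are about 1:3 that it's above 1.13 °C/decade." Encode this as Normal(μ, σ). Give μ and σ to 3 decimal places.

For Normal(μ,σ), the p-quantile is μ + z_p·σ. Here z_{0.13} = -1.126, z_{0.75} = 0.6745.
So 0.669 = μ − 1.126σ and 1.13 = μ + 0.6745σ.
Subtracting: σ = (1.13 − 0.669)/(0.6745 − (-1.126)) = 0.256.
Then μ = 0.669 − (-1.126)·0.256 = 0.957.

μ = 0.957, σ = 0.256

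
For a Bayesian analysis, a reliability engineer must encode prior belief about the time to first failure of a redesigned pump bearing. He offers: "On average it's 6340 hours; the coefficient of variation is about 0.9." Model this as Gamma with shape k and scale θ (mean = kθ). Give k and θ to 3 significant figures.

For Gamma(k, scale θ): mean = kθ, variance = kθ², so CV = 1/√k.
CV = 0.9, hence k = 1/CV² = 1.23.
Then θ = mean/k = 6340/1.23 = 5140.

k ≈ 1.23, θ ≈ 5140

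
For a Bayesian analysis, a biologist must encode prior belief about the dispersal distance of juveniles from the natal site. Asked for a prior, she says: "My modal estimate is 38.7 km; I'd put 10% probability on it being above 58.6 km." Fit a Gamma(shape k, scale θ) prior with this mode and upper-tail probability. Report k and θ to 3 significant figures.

Gamma(k,θ) with k>1 has mode (k−1)θ, so θ = 38.7/(k−1).
Need P(X < 58.6) = 0.9 with θ tied to k this way. Start at k = 2, θ = 38.7: P(X<58.6) ≈ 0.447.
Too low — raise k to concentrate. Iterating converges to k ≈ 11.8.
Then θ = 38.7/(11.8−1) ≈ 3.58.

k ≈ 11.8, θ ≈ 3.58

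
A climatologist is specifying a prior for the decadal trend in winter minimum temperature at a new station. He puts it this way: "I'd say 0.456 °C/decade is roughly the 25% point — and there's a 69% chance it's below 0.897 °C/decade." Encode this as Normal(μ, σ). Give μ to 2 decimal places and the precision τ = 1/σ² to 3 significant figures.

μ = 0.71, τ = 7.04

The p-quantile of Normal(μ,σ) is μ + z_p·σ, with z_{0.25} = -0.6745 and z_{0.69} = 0.4959.
Eliminate σ: μ = (z₂·x₁ − z₁·x₂)/(z₂ − z₁) = (0.4959·0.456 − (-0.6745)·0.897)/1.17 = 0.71.
Then σ = (x₂ − x₁)/(z₂ − z₁) = (0.897 − 0.456)/1.17 = 0.38.
Precision τ = 1/σ² = 1/0.3768² = 7.04.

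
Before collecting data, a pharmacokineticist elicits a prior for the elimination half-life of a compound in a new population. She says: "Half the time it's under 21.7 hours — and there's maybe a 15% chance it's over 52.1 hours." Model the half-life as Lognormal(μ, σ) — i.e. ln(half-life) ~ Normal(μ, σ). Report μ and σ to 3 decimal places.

μ ≈ 3.077, σ ≈ 0.845

If T ~ Lognormal(μ,σ) then ln T ~ Normal(μ,σ), so the p-quantile of ln T is μ + z_p·σ.
ln(21.7) = 3.077 and ln(52.1) = 3.953; z_{0.5} = 0, z_{0.85} = 1.036.
σ = (3.953 − 3.077)/(1.036 − (0)) = 0.845.
μ = 3.077 − (0)·0.845 = 3.077.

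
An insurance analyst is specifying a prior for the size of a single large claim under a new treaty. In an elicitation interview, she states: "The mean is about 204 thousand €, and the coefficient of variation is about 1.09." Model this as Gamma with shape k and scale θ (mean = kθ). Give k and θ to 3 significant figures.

k ≈ 0.842, θ ≈ 242

For Gamma(k, scale θ): mean = kθ, variance = kθ², so CV = 1/√k.
CV = 1.09, hence k = 1/CV² = 0.842.
Then θ = mean/k = 204/0.842 = 242.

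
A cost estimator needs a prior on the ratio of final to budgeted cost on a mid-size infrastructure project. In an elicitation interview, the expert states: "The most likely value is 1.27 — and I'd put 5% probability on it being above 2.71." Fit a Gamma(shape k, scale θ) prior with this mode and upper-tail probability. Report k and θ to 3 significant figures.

Gamma(k,θ) with k>1 has mode (k−1)θ, so θ = 1.27/(k−1).
Need P(X < 2.71) = 0.95 with θ tied to k this way. Start at k = 2, θ = 1.27: P(X<2.71) ≈ 0.629.
Too low — raise k to concentrate. Iterating converges to k ≈ 5.8.
Then θ = 1.27/(5.8−1) ≈ 0.264.

k ≈ 5.8, θ ≈ 0.264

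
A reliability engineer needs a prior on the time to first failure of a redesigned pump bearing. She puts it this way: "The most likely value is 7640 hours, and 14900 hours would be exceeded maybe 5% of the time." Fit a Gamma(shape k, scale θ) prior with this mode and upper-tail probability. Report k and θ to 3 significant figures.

k ≈ 7.22, θ ≈ 1230

Gamma(k,θ) with k>1 has mode (k−1)θ, so θ = 7640/(k−1).
Need P(X < 14900) = 0.95 with θ tied to k this way. Start at k = 2, θ = 7640: P(X<14900) ≈ 0.580.
Too low — raise k to concentrate. Iterating converges to k ≈ 7.22.
Then θ = 7640/(7.22−1) ≈ 1230.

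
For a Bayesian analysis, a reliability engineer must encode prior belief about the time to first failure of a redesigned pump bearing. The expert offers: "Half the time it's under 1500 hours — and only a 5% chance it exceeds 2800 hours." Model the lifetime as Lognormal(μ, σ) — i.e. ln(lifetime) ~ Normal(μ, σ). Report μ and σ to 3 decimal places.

If T ~ Lognormal(μ,σ) then ln T ~ Normal(μ,σ), so the p-quantile of ln T is μ + z_p·σ.
ln(1500) = 7.313 and ln(2800) = 7.937; z_{0.5} = 0, z_{0.95} = 1.645.
σ = (7.937 − 7.313)/(1.645 − (0)) = 0.379.
μ = 7.313 − (0)·0.379 = 7.313.

μ ≈ 7.313, σ ≈ 0.379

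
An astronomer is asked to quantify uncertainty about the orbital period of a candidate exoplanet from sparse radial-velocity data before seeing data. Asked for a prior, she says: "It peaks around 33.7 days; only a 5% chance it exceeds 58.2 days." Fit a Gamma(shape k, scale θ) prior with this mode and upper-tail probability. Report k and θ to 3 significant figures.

Gamma(k,θ) with k>1 has mode (k−1)θ, so θ = 33.7/(k−1).
Need P(X < 58.2) = 0.95 with θ tied to k this way. Start at k = 2, θ = 33.7: P(X<58.2) ≈ 0.515.
Too low — raise k to concentrate. Iterating converges to k ≈ 10.3.
Then θ = 33.7/(10.3−1) ≈ 3.6.

k ≈ 10.3, θ ≈ 3.6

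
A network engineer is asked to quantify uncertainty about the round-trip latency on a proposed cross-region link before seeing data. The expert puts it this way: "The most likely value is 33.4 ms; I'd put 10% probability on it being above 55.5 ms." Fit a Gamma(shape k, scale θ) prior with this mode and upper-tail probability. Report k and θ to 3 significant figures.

k ≈ 8.32, θ ≈ 4.56

Gamma(k,θ) with k>1 has mode (k−1)θ, so θ = 33.4/(k−1).
Need P(X < 55.5) = 0.9 with θ tied to k this way. Start at k = 2, θ = 33.4: P(X<55.5) ≈ 0.495.
Too low — raise k to concentrate. Iterating converges to k ≈ 8.32.
Then θ = 33.4/(8.32−1) ≈ 4.56.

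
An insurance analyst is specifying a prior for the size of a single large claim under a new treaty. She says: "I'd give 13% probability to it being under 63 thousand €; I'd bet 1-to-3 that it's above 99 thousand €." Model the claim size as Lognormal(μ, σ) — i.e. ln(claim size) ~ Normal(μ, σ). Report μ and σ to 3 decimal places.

μ ≈ 4.426, σ ≈ 0.251

If T ~ Lognormal(μ,σ) then ln T ~ Normal(μ,σ), so the p-quantile of ln T is μ + z_p·σ.
ln(63) = 4.143 and ln(99) = 4.595; z_{0.13} = -1.126, z_{0.75} = 0.6745.
σ = (4.595 − 4.143)/(0.6745 − (-1.126)) = 0.251.
μ = 4.143 − (-1.126)·0.251 = 4.426.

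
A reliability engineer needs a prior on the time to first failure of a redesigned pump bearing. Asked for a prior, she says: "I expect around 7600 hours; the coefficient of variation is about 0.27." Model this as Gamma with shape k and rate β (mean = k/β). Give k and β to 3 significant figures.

For Gamma(k, rate β): mean = k/β, variance = k/β², so CV = 1/√k.
CV = 0.27, hence k = 1/CV² = 13.7.
Then β = k/mean = 13.7/7600 = 0.0018.

k ≈ 13.7, β ≈ 0.0018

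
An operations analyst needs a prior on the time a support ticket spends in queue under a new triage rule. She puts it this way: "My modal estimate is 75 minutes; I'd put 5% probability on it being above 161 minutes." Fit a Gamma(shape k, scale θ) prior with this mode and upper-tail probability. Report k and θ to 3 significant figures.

k ≈ 5.72, θ ≈ 15.9

Gamma(k,θ) with k>1 has mode (k−1)θ, so θ = 75/(k−1).
Need P(X < 161) = 0.95 with θ tied to k this way. Start at k = 2, θ = 75: P(X<161) ≈ 0.632.
Too low — raise k to concentrate. Iterating converges to k ≈ 5.72.
Then θ = 75/(5.72−1) ≈ 15.9.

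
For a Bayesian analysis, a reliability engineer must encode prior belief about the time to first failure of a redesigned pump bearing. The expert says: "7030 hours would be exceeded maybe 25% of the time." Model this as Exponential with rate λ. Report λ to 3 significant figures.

λ ≈ 0.000197

P(T > 7030.0) = e^(−λ·7030.0) = 0.25, so λ = −ln(0.25)/7030.0 = 0.000197.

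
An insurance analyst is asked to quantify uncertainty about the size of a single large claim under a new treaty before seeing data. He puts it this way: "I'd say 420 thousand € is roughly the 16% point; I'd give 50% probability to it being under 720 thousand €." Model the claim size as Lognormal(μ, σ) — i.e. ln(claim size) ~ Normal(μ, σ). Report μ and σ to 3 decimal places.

If T ~ Lognormal(μ,σ) then ln T ~ Normal(μ,σ), so the p-quantile of ln T is μ + z_p·σ.
ln(420) = 6.04 and ln(720) = 6.579; z_{0.16} = -0.9945, z_{0.5} = 0.
σ = (6.579 − 6.04)/(0 − (-0.9945)) = 0.542.
μ = 6.04 − (-0.9945)·0.542 = 6.579.

μ ≈ 6.579, σ ≈ 0.542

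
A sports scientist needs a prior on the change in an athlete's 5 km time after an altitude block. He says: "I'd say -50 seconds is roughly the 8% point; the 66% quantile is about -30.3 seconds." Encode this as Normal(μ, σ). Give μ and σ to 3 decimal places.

For Normal(μ,σ), the p-quantile is μ + z_p·σ. Here z_{0.08} = -1.405, z_{0.66} = 0.4125.
So -50 = μ − 1.405σ and -30.3 = μ + 0.4125σ.
Subtracting: σ = (-30.3 − -50)/(0.4125 − (-1.405)) = 10.839.
Then μ = -50 − (-1.405)·10.839 = -34.771.

μ = -34.771, σ = 10.839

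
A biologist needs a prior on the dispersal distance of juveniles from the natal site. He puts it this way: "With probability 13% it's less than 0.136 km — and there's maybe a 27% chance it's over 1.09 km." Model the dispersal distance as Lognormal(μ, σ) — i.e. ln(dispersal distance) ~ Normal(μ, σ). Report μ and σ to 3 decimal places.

If T ~ Lognormal(μ,σ) then ln T ~ Normal(μ,σ), so the p-quantile of ln T is μ + z_p·σ.
ln(0.136) = -1.995 and ln(1.09) = 0.08618; z_{0.13} = -1.126, z_{0.73} = 0.6128.
σ = (0.08618 − -1.995)/(0.6128 − (-1.126)) = 1.197.
μ = -1.995 − (-1.126)·1.197 = -0.647.

μ ≈ -0.647, σ ≈ 1.197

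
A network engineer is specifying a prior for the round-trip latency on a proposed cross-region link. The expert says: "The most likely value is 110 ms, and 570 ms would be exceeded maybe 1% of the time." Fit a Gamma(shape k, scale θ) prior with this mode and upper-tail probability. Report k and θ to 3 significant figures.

Gamma(k,θ) with k>1 has mode (k−1)θ, so θ = 110/(k−1).
Need P(X < 570) = 0.99 with θ tied to k this way. Start at k = 2, θ = 110: P(X<570) ≈ 0.965.
Too low — raise k to concentrate. Iterating converges to k ≈ 2.43.
Then θ = 110/(2.43−1) ≈ 76.8.

k ≈ 2.43, θ ≈ 76.8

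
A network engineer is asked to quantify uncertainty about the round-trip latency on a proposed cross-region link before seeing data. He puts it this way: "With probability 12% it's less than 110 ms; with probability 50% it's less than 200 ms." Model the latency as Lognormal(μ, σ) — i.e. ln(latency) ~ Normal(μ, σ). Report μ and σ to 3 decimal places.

μ ≈ 5.298, σ ≈ 0.509

If T ~ Lognormal(μ,σ) then ln T ~ Normal(μ,σ), so the p-quantile of ln T is μ + z_p·σ.
ln(110) = 4.7 and ln(200) = 5.298; z_{0.12} = -1.175, z_{0.5} = 0.
σ = (5.298 − 4.7)/(0 − (-1.175)) = 0.509.
μ = 4.7 − (-1.175)·0.509 = 5.298.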